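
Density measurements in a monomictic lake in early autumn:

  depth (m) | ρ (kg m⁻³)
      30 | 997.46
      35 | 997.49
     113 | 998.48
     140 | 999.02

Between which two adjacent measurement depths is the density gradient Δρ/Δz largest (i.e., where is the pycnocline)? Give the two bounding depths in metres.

Compute the density gradient over each adjacent pair:
  30–35 m: Δρ/Δz = 0.03/5 = 6.0 × 10⁻³ kg m⁻⁴
  35–113 m: Δρ/Δz = 0.99/78 = 0.013 kg m⁻⁴
  113–140 m: Δρ/Δz = 0.54/27 = 0.020 kg m⁻⁴
The largest gradient is in the 113–140 m interval — the pycnocline.

113–140 m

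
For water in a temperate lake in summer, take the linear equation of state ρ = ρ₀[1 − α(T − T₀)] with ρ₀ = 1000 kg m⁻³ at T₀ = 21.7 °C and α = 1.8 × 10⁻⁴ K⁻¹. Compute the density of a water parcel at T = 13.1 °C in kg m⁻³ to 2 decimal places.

T − T₀ = -8.6 K.
Bracket = 1 − α·(-8.6) = 1 + (1.548 × 10⁻³) = 1.0015480.
ρ = 1000 × 1.0015480 = 1001.55 kg m⁻³.

1001.55 kg m⁻³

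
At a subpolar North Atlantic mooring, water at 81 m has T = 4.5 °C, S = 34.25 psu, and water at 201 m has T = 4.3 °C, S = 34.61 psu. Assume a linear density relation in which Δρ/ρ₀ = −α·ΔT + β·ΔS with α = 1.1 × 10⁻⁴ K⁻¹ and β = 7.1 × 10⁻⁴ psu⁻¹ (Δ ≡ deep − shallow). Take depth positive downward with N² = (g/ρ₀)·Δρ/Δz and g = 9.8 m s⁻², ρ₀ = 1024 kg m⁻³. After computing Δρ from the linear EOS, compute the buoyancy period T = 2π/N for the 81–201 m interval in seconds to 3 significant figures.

1.32 × 10³ s

ΔT = -0.2 K, ΔS = +0.36 psu (deep − shallow).
Δρ/ρ₀ = −αΔT + βΔS = 2.20 × 10⁻⁵ + 2.556 × 10⁻⁴ = 2.776 × 10⁻⁴, so Δρ ≈ 0.2843 kg m⁻³.
N² = (g/ρ₀)·Δρ/Δz = g·(Δρ/ρ₀)/Δz = 9.8 × 2.776 × 10⁻⁴ / 120 = 2.2671 × 10⁻⁵ s⁻².
N = √(2.2671 × 10⁻⁵) = 4.7614 × 10⁻³ rad s⁻¹ → T = 2π/N = 1.3196 × 10³ s ≈ 1.32 × 10³ s.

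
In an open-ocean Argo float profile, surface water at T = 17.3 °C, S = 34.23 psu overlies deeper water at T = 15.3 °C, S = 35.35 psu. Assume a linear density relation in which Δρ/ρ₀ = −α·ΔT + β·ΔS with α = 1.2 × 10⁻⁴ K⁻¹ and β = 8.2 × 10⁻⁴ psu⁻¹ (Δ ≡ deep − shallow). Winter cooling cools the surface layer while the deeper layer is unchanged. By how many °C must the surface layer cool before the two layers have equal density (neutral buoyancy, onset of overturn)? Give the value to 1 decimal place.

Neutral buoyancy requires Δρ = 0, i.e. −α(T_deep − T_surf′) + β(S_deep − S_surf) = 0.
T_surf′ = T_deep − (β/α)·ΔS = 15.3 − (8.2 × 10⁻⁴/1.2 × 10⁻⁴)·(+1.12) = 7.647 °C.
Cooling required: 17.3 − (7.647) = 9.653 °C.

9.7 °C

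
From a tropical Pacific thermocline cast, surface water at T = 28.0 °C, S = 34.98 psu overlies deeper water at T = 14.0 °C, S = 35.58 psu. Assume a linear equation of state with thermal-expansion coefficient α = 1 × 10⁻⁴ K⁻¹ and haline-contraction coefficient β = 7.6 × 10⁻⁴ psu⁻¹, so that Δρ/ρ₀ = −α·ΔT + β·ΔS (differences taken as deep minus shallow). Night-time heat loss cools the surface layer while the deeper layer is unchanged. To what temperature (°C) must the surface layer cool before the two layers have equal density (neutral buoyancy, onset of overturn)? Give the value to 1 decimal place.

9.4 °C

Neutral buoyancy requires Δρ = 0, i.e. −α(T_deep − T_surf′) + β(S_deep − S_surf) = 0.
T_surf′ = T_deep − (β/α)·ΔS = 14.0 − (7.6 × 10⁻⁴/1 × 10⁻⁴)·(+0.60) = 9.440 °C.
Cooling required: 28.0 − (9.440) = 18.560 °C.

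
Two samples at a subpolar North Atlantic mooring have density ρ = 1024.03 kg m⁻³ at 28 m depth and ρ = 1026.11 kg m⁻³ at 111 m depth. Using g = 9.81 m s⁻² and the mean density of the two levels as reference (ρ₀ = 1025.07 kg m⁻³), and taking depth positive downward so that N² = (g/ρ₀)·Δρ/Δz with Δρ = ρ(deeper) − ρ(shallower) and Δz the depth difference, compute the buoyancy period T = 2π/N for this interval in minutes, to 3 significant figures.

6.76 min

Δρ = 1026.11 − 1024.03 = 2.08 kg m⁻³ over Δz = 111 − 28 = 83 m.
N² = (9.81/1025.07) × (2.08/83) = 2.3983 × 10⁻⁴ s⁻².
N = √(2.3983 × 10⁻⁴) = 0.015486 rad s⁻¹, so T = 2π/N = 405.73 s = 6.7622 min ≈ 6.76 min.
A positive N² confirms static stability across the interval.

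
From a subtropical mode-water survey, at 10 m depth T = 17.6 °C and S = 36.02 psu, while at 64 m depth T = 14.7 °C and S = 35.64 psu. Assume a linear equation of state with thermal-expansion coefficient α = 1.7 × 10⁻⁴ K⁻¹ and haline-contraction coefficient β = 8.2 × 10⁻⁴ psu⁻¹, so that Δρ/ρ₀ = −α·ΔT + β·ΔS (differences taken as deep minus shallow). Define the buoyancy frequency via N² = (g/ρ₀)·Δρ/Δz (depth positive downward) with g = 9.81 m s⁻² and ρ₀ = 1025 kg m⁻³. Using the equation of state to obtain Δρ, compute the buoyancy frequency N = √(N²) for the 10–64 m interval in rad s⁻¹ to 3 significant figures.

ΔT = -2.9 K, ΔS = -0.38 psu (deep − shallow).
Δρ/ρ₀ = −αΔT + βΔS = 4.93 × 10⁻⁴ − 3.116 × 10⁻⁴ = 1.814 × 10⁻⁴, so Δρ ≈ 0.1859 kg m⁻³.
N² = (g/ρ₀)·Δρ/Δz = g·(Δρ/ρ₀)/Δz = 9.81 × 1.814 × 10⁻⁴ / 54 = 3.2954 × 10⁻⁵ s⁻².
N = √(3.2954 × 10⁻⁵) = 5.7406 × 10⁻³ rad s⁻¹ ≈ 5.74 × 10⁻³ rad s⁻¹.

5.74 × 10⁻³ rad s⁻¹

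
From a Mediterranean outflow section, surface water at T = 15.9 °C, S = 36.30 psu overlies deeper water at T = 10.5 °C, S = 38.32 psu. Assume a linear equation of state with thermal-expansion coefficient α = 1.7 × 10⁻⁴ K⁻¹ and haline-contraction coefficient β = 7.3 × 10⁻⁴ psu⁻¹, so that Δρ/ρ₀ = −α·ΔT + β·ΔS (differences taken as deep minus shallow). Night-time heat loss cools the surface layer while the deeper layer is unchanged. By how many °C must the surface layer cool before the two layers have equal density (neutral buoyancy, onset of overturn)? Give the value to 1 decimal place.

14.1 °C

Neutral buoyancy requires Δρ = 0, i.e. −α(T_deep − T_surf′) + β(S_deep − S_surf) = 0.
T_surf′ = T_deep − (β/α)·ΔS = 10.5 − (7.3 × 10⁻⁴/1.7 × 10⁻⁴)·(+2.02) = 1.826 °C.
Cooling required: 15.9 − (1.826) = 14.074 °C.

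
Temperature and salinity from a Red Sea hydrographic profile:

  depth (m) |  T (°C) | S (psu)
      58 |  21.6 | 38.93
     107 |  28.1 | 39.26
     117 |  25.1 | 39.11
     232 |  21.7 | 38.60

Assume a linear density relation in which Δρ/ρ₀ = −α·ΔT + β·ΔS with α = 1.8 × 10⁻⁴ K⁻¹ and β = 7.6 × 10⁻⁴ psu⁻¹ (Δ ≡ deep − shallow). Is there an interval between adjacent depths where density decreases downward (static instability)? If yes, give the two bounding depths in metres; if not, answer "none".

58–107 m

Evaluate Δρ/ρ₀ = −αΔT + βΔS across each adjacent pair:
  58–107 m: −αΔT+βΔS = −(1.8 × 10⁻⁴)(+6.5)+(7.6 × 10⁻⁴)(+0.33) = -9.2 × 10⁻⁴ → UNSTABLE
  107–117 m: −αΔT+βΔS = −(1.8 × 10⁻⁴)(-3.0)+(7.6 × 10⁻⁴)(-0.15) = 4.3 × 10⁻⁴ → stable
  117–232 m: −αΔT+βΔS = −(1.8 × 10⁻⁴)(-3.4)+(7.6 × 10⁻⁴)(-0.51) = 2.2 × 10⁻⁴ → stable
The 58–107 m interval has Δρ < 0: lighter water underlies denser water.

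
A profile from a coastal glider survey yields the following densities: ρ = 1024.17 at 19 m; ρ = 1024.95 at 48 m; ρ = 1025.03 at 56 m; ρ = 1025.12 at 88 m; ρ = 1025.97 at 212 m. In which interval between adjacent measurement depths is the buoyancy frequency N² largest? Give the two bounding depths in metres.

19–48 m

Compute the density gradient over each adjacent pair:
  19–48 m: Δρ/Δz = 0.78/29 = 0.027 kg m⁻⁴
  48–56 m: Δρ/Δz = 0.08/8 = 0.010 kg m⁻⁴
  56–88 m: Δρ/Δz = 0.09/32 = 2.8 × 10⁻³ kg m⁻⁴
  88–212 m: Δρ/Δz = 0.85/124 = 6.9 × 10⁻³ kg m⁻⁴
The largest gradient is in the 19–48 m interval — the pycnocline.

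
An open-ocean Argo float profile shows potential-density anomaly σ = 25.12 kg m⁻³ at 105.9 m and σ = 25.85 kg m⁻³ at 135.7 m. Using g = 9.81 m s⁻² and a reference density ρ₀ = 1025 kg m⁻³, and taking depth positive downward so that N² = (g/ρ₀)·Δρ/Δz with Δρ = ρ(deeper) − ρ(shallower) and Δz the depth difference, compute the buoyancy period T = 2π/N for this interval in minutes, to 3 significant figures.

6.84 min

Δρ = 1025.85 − 1025.12 = 0.73 kg m⁻³ over Δz = 135.7 − 105.9 = 29.8 m.
N² = (9.81/1025) × (0.73/29.8) = 2.3445 × 10⁻⁴ s⁻².
N = √(2.3445 × 10⁻⁴) = 0.015312 rad s⁻¹, so T = 2π/N = 410.34 s = 6.8390 min ≈ 6.84 min.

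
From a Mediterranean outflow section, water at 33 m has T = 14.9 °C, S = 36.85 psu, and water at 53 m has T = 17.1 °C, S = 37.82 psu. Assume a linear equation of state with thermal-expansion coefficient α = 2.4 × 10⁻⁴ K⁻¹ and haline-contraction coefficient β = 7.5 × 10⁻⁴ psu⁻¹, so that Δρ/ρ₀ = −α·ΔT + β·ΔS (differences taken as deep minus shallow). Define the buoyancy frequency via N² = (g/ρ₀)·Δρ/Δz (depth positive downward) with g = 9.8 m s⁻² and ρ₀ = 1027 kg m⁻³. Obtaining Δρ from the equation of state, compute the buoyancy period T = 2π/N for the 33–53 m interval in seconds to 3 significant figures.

635 s

ΔT = +2.2 K, ΔS = +0.97 psu (deep − shallow).
Δρ/ρ₀ = −αΔT + βΔS = -5.28 × 10⁻⁴ + 7.275 × 10⁻⁴ = 1.995 × 10⁻⁴, so Δρ ≈ 0.2049 kg m⁻³.
N² = (g/ρ₀)·Δρ/Δz = g·(Δρ/ρ₀)/Δz = 9.8 × 1.995 × 10⁻⁴ / 20 = 9.7755 × 10⁻⁵ s⁻².
N = √(9.7755 × 10⁻⁵) = 9.8871 × 10⁻³ rad s⁻¹ → T = 2π/N = 635.49 s ≈ 635 s.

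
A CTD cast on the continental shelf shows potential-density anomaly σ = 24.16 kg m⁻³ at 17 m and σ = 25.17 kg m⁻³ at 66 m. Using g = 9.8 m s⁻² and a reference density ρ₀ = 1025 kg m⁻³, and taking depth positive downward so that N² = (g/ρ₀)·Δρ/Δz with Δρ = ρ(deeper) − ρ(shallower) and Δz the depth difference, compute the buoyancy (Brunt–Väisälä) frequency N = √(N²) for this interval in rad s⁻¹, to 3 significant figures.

Δρ = 1025.17 − 1024.16 = 1.01 kg m⁻³ over Δz = 66 − 17 = 49 m.
N² = (9.8/1025) × (1.01/49) = 1.9707 × 10⁻⁴ s⁻².
N = √(1.9707 × 10⁻⁴) = 0.014038 rad s⁻¹ ≈ 0.0140 rad s⁻¹.

0.0140 rad s⁻¹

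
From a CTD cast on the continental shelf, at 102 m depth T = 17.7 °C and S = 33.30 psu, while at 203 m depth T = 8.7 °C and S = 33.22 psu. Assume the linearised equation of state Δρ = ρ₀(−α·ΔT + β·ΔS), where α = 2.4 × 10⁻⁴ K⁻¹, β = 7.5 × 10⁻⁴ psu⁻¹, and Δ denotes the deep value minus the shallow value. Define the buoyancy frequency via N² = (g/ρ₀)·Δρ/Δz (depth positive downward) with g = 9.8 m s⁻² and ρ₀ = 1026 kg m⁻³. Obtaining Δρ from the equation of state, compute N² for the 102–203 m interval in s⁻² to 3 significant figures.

2.04 × 10⁻⁴ s⁻²

ΔT = -9.0 K, ΔS = -0.08 psu (deep − shallow).
Δρ/ρ₀ = −αΔT + βΔS = 2.16 × 10⁻³ − 6.00 × 10⁻⁵ = 2.10 × 10⁻³, so Δρ ≈ 2.155 kg m⁻³.
N² = (g/ρ₀)·Δρ/Δz = g·(Δρ/ρ₀)/Δz = 9.8 × 2.10 × 10⁻³ / 101 = 2.0376 × 10⁻⁴ s⁻² ≈ 2.04 × 10⁻⁴ s⁻².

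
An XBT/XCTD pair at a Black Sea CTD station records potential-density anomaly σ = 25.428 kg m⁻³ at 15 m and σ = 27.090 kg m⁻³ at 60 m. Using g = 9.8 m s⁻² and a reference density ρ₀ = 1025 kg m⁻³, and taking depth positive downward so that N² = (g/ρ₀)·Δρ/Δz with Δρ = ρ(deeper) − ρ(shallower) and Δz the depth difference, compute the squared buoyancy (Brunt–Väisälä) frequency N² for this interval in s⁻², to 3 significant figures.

Δρ = 1027.090 − 1025.428 = 1.662 kg m⁻³ over Δz = 60 − 15 = 45 m.
N² = (9.8/1025) × (1.662/45) = 3.5312 × 10⁻⁴ s⁻² ≈ 3.53 × 10⁻⁴ s⁻².

3.53 × 10⁻⁴ s⁻²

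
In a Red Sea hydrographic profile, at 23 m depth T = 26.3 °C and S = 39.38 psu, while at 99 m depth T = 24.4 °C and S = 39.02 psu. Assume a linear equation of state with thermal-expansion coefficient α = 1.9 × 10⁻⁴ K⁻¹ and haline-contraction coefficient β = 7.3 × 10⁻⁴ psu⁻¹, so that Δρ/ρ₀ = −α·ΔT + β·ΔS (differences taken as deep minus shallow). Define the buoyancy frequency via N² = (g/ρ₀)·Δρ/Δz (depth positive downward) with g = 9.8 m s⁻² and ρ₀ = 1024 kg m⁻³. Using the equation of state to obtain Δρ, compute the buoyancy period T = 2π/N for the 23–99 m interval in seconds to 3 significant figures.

ΔT = -1.9 K, ΔS = -0.36 psu (deep − shallow).
Δρ/ρ₀ = −αΔT + βΔS = 3.61 × 10⁻⁴ − 2.628 × 10⁻⁴ = 9.82 × 10⁻⁵, so Δρ ≈ 0.1006 kg m⁻³.
N² = (g/ρ₀)·Δρ/Δz = g·(Δρ/ρ₀)/Δz = 9.8 × 9.82 × 10⁻⁵ / 76 = 1.2663 × 10⁻⁵ s⁻².
N = √(1.2663 × 10⁻⁵) = 3.5585 × 10⁻³ rad s⁻¹ → T = 2π/N = 1.7657 × 10³ s ≈ 1.77 × 10³ s.

1.77 × 10³ s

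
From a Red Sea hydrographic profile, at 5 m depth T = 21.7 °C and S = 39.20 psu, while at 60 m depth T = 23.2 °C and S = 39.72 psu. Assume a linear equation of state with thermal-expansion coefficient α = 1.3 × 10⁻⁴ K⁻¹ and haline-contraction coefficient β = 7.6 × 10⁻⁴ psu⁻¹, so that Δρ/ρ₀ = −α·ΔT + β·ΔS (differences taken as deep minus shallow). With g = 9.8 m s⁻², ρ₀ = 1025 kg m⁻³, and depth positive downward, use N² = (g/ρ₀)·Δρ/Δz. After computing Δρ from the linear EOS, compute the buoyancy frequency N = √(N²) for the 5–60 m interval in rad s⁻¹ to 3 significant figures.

5.97 × 10⁻³ rad s⁻¹

ΔT = +1.5 K, ΔS = +0.52 psu (deep − shallow).
Δρ/ρ₀ = −αΔT + βΔS = -1.95 × 10⁻⁴ + 3.952 × 10⁻⁴ = 2.002 × 10⁻⁴, so Δρ ≈ 0.2052 kg m⁻³.
N² = (g/ρ₀)·Δρ/Δz = g·(Δρ/ρ₀)/Δz = 9.8 × 2.002 × 10⁻⁴ / 55 = 3.5672 × 10⁻⁵ s⁻².
N = √(3.5672 × 10⁻⁵) = 5.9726 × 10⁻³ rad s⁻¹ ≈ 5.97 × 10⁻³ rad s⁻¹.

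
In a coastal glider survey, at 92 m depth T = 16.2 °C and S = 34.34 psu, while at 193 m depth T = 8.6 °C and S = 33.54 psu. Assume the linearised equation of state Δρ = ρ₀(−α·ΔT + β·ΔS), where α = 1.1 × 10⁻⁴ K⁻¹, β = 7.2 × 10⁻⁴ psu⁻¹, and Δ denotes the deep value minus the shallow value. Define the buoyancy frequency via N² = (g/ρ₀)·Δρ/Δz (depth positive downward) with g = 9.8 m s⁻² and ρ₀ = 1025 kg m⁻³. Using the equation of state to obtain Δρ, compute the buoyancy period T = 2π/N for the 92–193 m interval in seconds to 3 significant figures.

1.25 × 10³ s

ΔT = -7.6 K, ΔS = -0.80 psu (deep − shallow).
Δρ/ρ₀ = −αΔT + βΔS = 8.36 × 10⁻⁴ − 5.76 × 10⁻⁴ = 2.60 × 10⁻⁴, so Δρ ≈ 0.2665 kg m⁻³.
N² = (g/ρ₀)·Δρ/Δz = g·(Δρ/ρ₀)/Δz = 9.8 × 2.60 × 10⁻⁴ / 101 = 2.5228 × 10⁻⁵ s⁻².
N = √(2.5228 × 10⁻⁵) = 5.0227 × 10⁻³ rad s⁻¹ → T = 2π/N = 1.2510 × 10³ s ≈ 1.25 × 10³ s.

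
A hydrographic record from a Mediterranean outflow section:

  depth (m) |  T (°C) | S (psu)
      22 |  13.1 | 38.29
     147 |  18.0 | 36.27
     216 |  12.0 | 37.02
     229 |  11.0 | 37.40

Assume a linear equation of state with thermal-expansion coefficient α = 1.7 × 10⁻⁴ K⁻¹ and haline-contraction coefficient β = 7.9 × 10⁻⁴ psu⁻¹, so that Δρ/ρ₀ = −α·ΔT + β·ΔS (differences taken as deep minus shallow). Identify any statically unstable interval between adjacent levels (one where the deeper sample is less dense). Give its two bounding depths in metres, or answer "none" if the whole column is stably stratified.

22–147 m

Evaluate Δρ/ρ₀ = −αΔT + βΔS across each adjacent pair:
  22–147 m: −αΔT+βΔS = −(1.7 × 10⁻⁴)(+4.9)+(7.9 × 10⁻⁴)(-2.02) = -2.4 × 10⁻³ → UNSTABLE
  147–216 m: −αΔT+βΔS = −(1.7 × 10⁻⁴)(-6.0)+(7.9 × 10⁻⁴)(+0.75) = 1.6 × 10⁻³ → stable
  216–229 m: −αΔT+βΔS = −(1.7 × 10⁻⁴)(-1.0)+(7.9 × 10⁻⁴)(+0.38) = 4.7 × 10⁻⁴ → stable
The 22–147 m interval has Δρ < 0: lighter water underlies denser water.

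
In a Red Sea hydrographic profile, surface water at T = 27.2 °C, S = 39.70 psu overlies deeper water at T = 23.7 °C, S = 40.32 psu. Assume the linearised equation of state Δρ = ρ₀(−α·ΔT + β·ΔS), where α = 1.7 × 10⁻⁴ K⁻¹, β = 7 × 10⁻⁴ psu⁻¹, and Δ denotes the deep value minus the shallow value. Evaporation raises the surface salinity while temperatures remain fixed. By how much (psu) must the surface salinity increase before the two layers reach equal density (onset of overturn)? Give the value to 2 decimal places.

1.47 psu

Neutral buoyancy requires −α(T_deep − T_surf) + β(S_deep − S_surf′) = 0.
S_surf′ = S_deep − (α/β)·ΔT = 40.32 − (1.7 × 10⁻⁴/7 × 10⁻⁴)·(-3.5) = 41.1700 psu.
Increase required: 41.1700 − 39.70 = 1.4700 psu.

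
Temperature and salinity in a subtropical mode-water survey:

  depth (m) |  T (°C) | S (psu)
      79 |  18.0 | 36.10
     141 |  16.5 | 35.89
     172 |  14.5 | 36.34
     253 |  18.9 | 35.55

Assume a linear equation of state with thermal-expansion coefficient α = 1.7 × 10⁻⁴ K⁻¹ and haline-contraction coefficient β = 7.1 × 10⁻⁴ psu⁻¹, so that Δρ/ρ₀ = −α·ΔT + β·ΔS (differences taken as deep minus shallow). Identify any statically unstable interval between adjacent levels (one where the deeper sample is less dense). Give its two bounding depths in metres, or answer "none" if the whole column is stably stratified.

172–253 m

Evaluate Δρ/ρ₀ = −αΔT + βΔS across each adjacent pair:
  79–141 m: −αΔT+βΔS = −(1.7 × 10⁻⁴)(-1.5)+(7.1 × 10⁻⁴)(-0.21) = 1.1 × 10⁻⁴ → stable
  141–172 m: −αΔT+βΔS = −(1.7 × 10⁻⁴)(-2.0)+(7.1 × 10⁻⁴)(+0.45) = 6.6 × 10⁻⁴ → stable
  172–253 m: −αΔT+βΔS = −(1.7 × 10⁻⁴)(+4.4)+(7.1 × 10⁻⁴)(-0.79) = -1.3 × 10⁻³ → UNSTABLE
The 172–253 m interval has Δρ < 0: lighter water underlies denser water.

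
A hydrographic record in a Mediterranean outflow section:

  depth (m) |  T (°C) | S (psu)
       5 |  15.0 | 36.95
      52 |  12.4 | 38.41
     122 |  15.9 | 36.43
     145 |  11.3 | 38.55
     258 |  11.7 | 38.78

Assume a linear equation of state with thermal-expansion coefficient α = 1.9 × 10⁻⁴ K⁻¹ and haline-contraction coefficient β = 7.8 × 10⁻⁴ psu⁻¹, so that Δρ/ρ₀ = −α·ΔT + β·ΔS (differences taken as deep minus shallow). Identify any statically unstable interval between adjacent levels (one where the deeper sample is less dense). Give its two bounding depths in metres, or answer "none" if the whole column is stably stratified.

Evaluate Δρ/ρ₀ = −αΔT + βΔS across each adjacent pair:
  5–52 m: −αΔT+βΔS = −(1.9 × 10⁻⁴)(-2.6)+(7.8 × 10⁻⁴)(+1.46) = 1.6 × 10⁻³ → stable
  52–122 m: −αΔT+βΔS = −(1.9 × 10⁻⁴)(+3.5)+(7.8 × 10⁻⁴)(-1.98) = -2.2 × 10⁻³ → UNSTABLE
  122–145 m: −αΔT+βΔS = −(1.9 × 10⁻⁴)(-4.6)+(7.8 × 10⁻⁴)(+2.12) = 2.5 × 10⁻³ → stable
  145–258 m: −αΔT+βΔS = −(1.9 × 10⁻⁴)(+0.4)+(7.8 × 10⁻⁴)(+0.23) = 1.0 × 10⁻⁴ → stable
The 52–122 m interval has Δρ < 0: lighter water underlies denser water.

52–122 m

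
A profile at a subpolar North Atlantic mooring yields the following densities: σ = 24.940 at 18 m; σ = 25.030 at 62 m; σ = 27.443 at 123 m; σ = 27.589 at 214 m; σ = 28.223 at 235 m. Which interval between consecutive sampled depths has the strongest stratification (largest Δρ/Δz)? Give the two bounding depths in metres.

62–123 m

Compute the density gradient over each adjacent pair:
  18–62 m: Δρ/Δz = 0.090/44 = 2.0 × 10⁻³ kg m⁻⁴
  62–123 m: Δρ/Δz = 2.413/61 = 0.040 kg m⁻⁴
  123–214 m: Δρ/Δz = 0.146/91 = 1.6 × 10⁻³ kg m⁻⁴
  214–235 m: Δρ/Δz = 0.634/21 = 0.030 kg m⁻⁴
The largest gradient is in the 62–123 m interval — the pycnocline.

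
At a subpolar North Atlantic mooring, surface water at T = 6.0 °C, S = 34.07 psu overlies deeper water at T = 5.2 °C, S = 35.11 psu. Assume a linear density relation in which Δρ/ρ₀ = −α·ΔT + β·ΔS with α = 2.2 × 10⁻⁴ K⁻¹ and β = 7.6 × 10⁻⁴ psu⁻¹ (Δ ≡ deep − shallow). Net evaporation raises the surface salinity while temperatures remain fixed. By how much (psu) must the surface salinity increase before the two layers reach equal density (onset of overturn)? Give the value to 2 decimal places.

1.27 psu

Neutral buoyancy requires −α(T_deep − T_surf) + β(S_deep − S_surf′) = 0.
S_surf′ = S_deep − (α/β)·ΔT = 35.11 − (2.2 × 10⁻⁴/7.6 × 10⁻⁴)·(-0.8) = 35.3416 psu.
Increase required: 35.3416 − 34.07 = 1.2716 psu.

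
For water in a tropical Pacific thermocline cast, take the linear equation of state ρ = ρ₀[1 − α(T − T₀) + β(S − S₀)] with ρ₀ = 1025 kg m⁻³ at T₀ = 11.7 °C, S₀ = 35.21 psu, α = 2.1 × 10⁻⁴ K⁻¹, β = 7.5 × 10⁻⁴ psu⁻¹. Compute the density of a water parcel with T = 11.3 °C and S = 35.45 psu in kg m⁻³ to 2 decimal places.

T − T₀ = -0.4 K, S − S₀ = +0.24 psu.
Bracket = 1 − α·(-0.4) + β·(+0.24) = 1 + (2.64 × 10⁻⁴) = 1.0002640.
ρ = 1025 × 1.0002640 = 1025.27 kg m⁻³.

1025.27 kg m⁻³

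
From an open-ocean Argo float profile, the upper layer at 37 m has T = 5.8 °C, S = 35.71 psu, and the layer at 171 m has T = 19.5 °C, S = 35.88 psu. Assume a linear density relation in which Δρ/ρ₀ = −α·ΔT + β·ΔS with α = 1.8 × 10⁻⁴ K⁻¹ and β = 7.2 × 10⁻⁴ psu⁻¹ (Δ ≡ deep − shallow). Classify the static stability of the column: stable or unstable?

ΔT = 19.5 − 5.8 = +13.7 K and ΔS = 35.88 − 35.71 = +0.17 psu (deep − shallow).
−αΔT = -2.466 × 10⁻³; βΔS = 1.224 × 10⁻⁴; sum Δρ/ρ₀ = -2.3436 × 10⁻³.
Δρ/ρ₀ < 0, so Δρ < 0: deeper water is lighter → statically unstable; the column would overturn.

unstable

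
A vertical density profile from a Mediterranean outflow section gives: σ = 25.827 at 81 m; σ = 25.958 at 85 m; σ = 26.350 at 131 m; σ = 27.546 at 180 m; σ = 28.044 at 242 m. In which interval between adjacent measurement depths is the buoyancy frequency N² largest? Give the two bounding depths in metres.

81–85 m

Compute the density gradient over each adjacent pair:
  81–85 m: Δρ/Δz = 0.131/4 = 0.033 kg m⁻⁴
  85–131 m: Δρ/Δz = 0.392/46 = 8.5 × 10⁻³ kg m⁻⁴
  131–180 m: Δρ/Δz = 1.196/49 = 0.024 kg m⁻⁴
  180–242 m: Δρ/Δz = 0.498/62 = 8.0 × 10⁻³ kg m⁻⁴
The largest gradient is in the 81–85 m interval — the pycnocline.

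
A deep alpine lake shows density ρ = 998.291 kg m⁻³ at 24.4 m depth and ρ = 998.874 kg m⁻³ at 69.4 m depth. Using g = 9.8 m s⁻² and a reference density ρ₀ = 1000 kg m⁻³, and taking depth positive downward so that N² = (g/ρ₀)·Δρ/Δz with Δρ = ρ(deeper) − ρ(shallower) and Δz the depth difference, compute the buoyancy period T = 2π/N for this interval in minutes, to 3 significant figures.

Δρ = 998.874 − 998.291 = 0.583 kg m⁻³ over Δz = 69.4 − 24.4 = 45 m.
N² = (9.8/1000) × (0.583/45) = 1.2696 × 10⁻⁴ s⁻².
N = √(1.2696 × 10⁻⁴) = 0.011268 rad s⁻¹, so T = 2π/N = 557.61 s = 9.2935 min ≈ 9.29 min.

9.29 min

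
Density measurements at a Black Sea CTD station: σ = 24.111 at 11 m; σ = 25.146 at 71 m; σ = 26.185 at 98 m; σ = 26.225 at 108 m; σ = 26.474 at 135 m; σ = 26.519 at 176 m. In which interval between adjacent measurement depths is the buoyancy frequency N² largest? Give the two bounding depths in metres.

71–98 m

Compute the density gradient over each adjacent pair:
  11–71 m: Δρ/Δz = 1.035/60 = 0.017 kg m⁻⁴
  71–98 m: Δρ/Δz = 1.039/27 = 0.038 kg m⁻⁴
  98–108 m: Δρ/Δz = 0.040/10 = 4.0 × 10⁻³ kg m⁻⁴
  108–135 m: Δρ/Δz = 0.249/27 = 9.2 × 10⁻³ kg m⁻⁴
  135–176 m: Δρ/Δz = 0.045/41 = 1.1 × 10⁻³ kg m⁻⁴
The largest gradient is in the 71–98 m interval — the pycnocline.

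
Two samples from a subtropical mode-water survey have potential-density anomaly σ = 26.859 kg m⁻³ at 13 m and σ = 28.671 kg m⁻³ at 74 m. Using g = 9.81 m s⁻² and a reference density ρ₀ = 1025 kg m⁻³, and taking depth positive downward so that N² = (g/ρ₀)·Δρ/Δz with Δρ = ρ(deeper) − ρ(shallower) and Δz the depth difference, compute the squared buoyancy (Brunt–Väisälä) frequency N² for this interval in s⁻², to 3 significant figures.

Δρ = 1028.671 − 1026.859 = 1.812 kg m⁻³ over Δz = 74 − 13 = 61 m.
N² = (9.81/1025) × (1.812/61) = 2.8430 × 10⁻⁴ s⁻² ≈ 2.84 × 10⁻⁴ s⁻².
Since Δρ > 0 the layer is stably stratified.

2.84 × 10⁻⁴ s⁻²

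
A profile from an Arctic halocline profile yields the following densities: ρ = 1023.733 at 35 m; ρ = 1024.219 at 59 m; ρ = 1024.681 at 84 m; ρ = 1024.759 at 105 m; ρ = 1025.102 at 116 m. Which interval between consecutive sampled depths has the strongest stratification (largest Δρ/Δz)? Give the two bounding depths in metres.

Compute the density gradient over each adjacent pair:
  35–59 m: Δρ/Δz = 0.486/24 = 0.020 kg m⁻⁴
  59–84 m: Δρ/Δz = 0.462/25 = 0.018 kg m⁻⁴
  84–105 m: Δρ/Δz = 0.078/21 = 3.7 × 10⁻³ kg m⁻⁴
  105–116 m: Δρ/Δz = 0.343/11 = 0.031 kg m⁻⁴
The largest gradient is in the 105–116 m interval — the pycnocline.

105–116 m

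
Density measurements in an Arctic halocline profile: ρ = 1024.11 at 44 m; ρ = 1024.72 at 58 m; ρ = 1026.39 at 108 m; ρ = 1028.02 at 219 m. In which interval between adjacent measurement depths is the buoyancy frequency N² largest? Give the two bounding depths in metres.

Compute the density gradient over each adjacent pair:
  44–58 m: Δρ/Δz = 0.61/14 = 0.044 kg m⁻⁴
  58–108 m: Δρ/Δz = 1.67/50 = 0.033 kg m⁻⁴
  108–219 m: Δρ/Δz = 1.63/111 = 0.015 kg m⁻⁴
The largest gradient is in the 44–58 m interval — the pycnocline.

44–58 m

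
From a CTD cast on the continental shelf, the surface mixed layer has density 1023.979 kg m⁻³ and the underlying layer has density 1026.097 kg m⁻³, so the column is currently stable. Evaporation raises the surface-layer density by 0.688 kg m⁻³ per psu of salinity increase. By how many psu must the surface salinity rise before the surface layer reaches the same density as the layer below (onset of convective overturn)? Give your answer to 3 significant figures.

3.08 psu

Density deficit of the surface layer: 1026.097 − 1023.979 = 2.118 kg m⁻³.
Required change = 2.118 / 0.688 = 3.08 psu.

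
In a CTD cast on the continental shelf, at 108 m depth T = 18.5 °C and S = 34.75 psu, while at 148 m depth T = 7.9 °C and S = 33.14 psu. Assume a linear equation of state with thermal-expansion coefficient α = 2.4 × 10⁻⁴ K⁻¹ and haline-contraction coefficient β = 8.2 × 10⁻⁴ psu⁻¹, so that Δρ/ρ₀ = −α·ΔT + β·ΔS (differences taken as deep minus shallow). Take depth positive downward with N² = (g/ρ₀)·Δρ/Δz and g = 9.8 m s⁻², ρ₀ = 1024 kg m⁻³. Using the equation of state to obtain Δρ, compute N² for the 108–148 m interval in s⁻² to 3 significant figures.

3.00 × 10⁻⁴ s⁻²

ΔT = -10.6 K, ΔS = -1.61 psu (deep − shallow).
Δρ/ρ₀ = −αΔT + βΔS = 2.544 × 10⁻³ − 1.3202 × 10⁻³ = 1.2238 × 10⁻³, so Δρ ≈ 1.253 kg m⁻³.
N² = (g/ρ₀)·Δρ/Δz = g·(Δρ/ρ₀)/Δz = 9.8 × 1.2238 × 10⁻³ / 40 = 2.9983 × 10⁻⁴ s⁻² ≈ 3.00 × 10⁻⁴ s⁻².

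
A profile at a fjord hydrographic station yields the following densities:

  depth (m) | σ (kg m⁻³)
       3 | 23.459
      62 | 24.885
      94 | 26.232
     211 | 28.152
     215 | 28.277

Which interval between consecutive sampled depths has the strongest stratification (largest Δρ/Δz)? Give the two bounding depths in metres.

62–94 m

Compute the density gradient over each adjacent pair:
  3–62 m: Δρ/Δz = 1.426/59 = 0.024 kg m⁻⁴
  62–94 m: Δρ/Δz = 1.347/32 = 0.042 kg m⁻⁴
  94–211 m: Δρ/Δz = 1.920/117 = 0.016 kg m⁻⁴
  211–215 m: Δρ/Δz = 0.125/4 = 0.031 kg m⁻⁴
The largest gradient is in the 62–94 m interval — the pycnocline.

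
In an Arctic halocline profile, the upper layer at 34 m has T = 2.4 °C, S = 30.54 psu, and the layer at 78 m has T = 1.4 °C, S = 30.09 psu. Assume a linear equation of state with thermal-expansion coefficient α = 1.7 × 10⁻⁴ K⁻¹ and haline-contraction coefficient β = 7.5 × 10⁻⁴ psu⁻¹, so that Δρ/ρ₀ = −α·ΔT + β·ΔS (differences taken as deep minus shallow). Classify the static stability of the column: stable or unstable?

unstable

ΔT = 1.4 − 2.4 = -1.0 K and ΔS = 30.09 − 30.54 = -0.45 psu (deep − shallow).
−αΔT = 1.70 × 10⁻⁴; βΔS = -3.375 × 10⁻⁴; sum Δρ/ρ₀ = -1.675 × 10⁻⁴.
Δρ/ρ₀ < 0, so Δρ < 0: deeper water is lighter → statically unstable; the column would overturn.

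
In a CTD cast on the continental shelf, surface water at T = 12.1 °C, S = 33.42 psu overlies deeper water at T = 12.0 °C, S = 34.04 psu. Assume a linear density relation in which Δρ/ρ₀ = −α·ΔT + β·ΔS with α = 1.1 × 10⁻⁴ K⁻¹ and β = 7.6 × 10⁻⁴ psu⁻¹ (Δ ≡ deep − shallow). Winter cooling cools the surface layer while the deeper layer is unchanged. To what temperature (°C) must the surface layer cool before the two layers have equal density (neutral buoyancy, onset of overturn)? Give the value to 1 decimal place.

7.7 °C

Neutral buoyancy requires Δρ = 0, i.e. −α(T_deep − T_surf′) + β(S_deep − S_surf) = 0.
T_surf′ = T_deep − (β/α)·ΔS = 12.0 − (7.6 × 10⁻⁴/1.1 × 10⁻⁴)·(+0.62) = 7.716 °C.
Cooling required: 12.1 − (7.716) = 4.384 °C.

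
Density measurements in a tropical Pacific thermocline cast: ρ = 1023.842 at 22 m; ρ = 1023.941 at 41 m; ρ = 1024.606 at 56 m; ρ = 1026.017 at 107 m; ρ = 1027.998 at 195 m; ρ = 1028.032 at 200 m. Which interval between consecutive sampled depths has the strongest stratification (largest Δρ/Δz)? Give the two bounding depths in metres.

41–56 m

Compute the density gradient over each adjacent pair:
  22–41 m: Δρ/Δz = 0.099/19 = 5.2 × 10⁻³ kg m⁻⁴
  41–56 m: Δρ/Δz = 0.665/15 = 0.044 kg m⁻⁴
  56–107 m: Δρ/Δz = 1.411/51 = 0.028 kg m⁻⁴
  107–195 m: Δρ/Δz = 1.981/88 = 0.023 kg m⁻⁴
  195–200 m: Δρ/Δz = 0.034/5 = 6.8 × 10⁻³ kg m⁻⁴
The largest gradient is in the 41–56 m interval — the pycnocline.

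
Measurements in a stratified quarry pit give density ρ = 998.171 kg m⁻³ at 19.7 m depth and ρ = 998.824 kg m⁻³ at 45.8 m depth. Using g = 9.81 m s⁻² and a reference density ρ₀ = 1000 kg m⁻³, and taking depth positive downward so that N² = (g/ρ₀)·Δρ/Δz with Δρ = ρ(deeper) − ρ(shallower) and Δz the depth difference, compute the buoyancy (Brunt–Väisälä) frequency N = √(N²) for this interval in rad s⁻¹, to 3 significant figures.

0.0157 rad s⁻¹

Δρ = 998.824 − 998.171 = 0.653 kg m⁻³ over Δz = 45.8 − 19.7 = 26.1 m.
N² = (9.81/1000) × (0.653/26.1) = 2.4544 × 10⁻⁴ s⁻².
N = √(2.4544 × 10⁻⁴) = 0.015667 rad s⁻¹ ≈ 0.0157 rad s⁻¹.
N² > 0, so the interval is statically stable.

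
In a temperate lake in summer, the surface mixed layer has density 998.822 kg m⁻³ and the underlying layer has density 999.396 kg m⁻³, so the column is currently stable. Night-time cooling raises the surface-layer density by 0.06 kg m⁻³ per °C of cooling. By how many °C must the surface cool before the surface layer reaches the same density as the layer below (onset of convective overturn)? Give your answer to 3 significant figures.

9.57 °C

Density deficit of the surface layer: 999.396 − 998.822 = 0.574 kg m⁻³.
Required change = 0.574 / 0.06 = 9.57 °C.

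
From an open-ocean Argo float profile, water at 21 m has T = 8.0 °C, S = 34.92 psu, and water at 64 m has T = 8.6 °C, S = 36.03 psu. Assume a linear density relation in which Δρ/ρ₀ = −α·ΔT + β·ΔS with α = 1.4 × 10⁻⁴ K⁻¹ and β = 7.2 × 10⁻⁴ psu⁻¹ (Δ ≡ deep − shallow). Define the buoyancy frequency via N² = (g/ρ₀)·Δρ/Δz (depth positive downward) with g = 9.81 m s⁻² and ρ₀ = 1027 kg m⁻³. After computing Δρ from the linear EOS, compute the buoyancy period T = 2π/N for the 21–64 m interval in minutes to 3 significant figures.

ΔT = +0.6 K, ΔS = +1.11 psu (deep − shallow).
Δρ/ρ₀ = −αΔT + βΔS = -8.40 × 10⁻⁵ + 7.992 × 10⁻⁴ = 7.152 × 10⁻⁴, so Δρ ≈ 0.7345 kg m⁻³.
N² = (g/ρ₀)·Δρ/Δz = g·(Δρ/ρ₀)/Δz = 9.81 × 7.152 × 10⁻⁴ / 43 = 1.6317 × 10⁻⁴ s⁻².
N = √(1.6317 × 10⁻⁴) = 0.012774 rad s⁻¹ → T = 2π/N = 491.87 s = 8.1978 min ≈ 8.20 min.

8.20 min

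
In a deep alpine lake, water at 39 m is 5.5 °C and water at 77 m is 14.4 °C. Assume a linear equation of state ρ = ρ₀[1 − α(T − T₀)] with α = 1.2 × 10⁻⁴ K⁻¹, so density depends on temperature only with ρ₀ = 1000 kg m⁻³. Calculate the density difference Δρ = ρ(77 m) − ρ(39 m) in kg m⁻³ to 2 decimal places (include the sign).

-1.07 kg m⁻³

ΔT = +8.9 K, Δρ/ρ₀ = −αΔT = -1.068 × 10⁻³.
Δρ = 1000 × (-1.068 × 10⁻³) = -1.07 kg m⁻³.
Negative Δρ: lighter below, statically unstable.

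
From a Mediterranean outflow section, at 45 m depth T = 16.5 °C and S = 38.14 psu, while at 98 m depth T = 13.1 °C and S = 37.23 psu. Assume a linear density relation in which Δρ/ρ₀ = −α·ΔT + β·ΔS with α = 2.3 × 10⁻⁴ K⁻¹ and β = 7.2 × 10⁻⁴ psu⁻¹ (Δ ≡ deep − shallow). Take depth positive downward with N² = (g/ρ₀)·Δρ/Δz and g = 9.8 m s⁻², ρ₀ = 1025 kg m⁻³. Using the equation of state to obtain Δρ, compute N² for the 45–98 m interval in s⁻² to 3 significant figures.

ΔT = -3.4 K, ΔS = -0.91 psu (deep − shallow).
Δρ/ρ₀ = −αΔT + βΔS = 7.82 × 10⁻⁴ − 6.552 × 10⁻⁴ = 1.268 × 10⁻⁴, so Δρ ≈ 0.1300 kg m⁻³.
N² = (g/ρ₀)·Δρ/Δz = g·(Δρ/ρ₀)/Δz = 9.8 × 1.268 × 10⁻⁴ / 53 = 2.3446 × 10⁻⁵ s⁻² ≈ 2.34 × 10⁻⁵ s⁻².

2.34 × 10⁻⁵ s⁻²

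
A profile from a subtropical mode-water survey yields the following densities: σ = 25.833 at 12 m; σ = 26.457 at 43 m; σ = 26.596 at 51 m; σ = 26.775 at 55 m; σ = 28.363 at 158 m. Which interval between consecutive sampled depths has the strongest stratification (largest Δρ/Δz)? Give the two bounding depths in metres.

51–55 m

Compute the density gradient over each adjacent pair:
  12–43 m: Δρ/Δz = 0.624/31 = 0.020 kg m⁻⁴
  43–51 m: Δρ/Δz = 0.139/8 = 0.017 kg m⁻⁴
  51–55 m: Δρ/Δz = 0.179/4 = 0.045 kg m⁻⁴
  55–158 m: Δρ/Δz = 1.588/103 = 0.015 kg m⁻⁴
The largest gradient is in the 51–55 m interval — the pycnocline.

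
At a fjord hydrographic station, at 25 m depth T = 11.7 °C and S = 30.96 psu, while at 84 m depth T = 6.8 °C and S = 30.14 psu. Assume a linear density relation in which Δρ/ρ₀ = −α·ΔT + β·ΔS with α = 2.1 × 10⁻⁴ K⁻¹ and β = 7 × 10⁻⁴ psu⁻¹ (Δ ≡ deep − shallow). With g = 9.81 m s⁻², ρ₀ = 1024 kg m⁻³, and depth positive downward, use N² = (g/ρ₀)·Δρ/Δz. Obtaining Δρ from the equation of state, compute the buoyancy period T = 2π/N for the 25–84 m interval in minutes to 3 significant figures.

12.0 min

ΔT = -4.9 K, ΔS = -0.82 psu (deep − shallow).
Δρ/ρ₀ = −αΔT + βΔS = 1.029 × 10⁻³ − 5.74 × 10⁻⁴ = 4.55 × 10⁻⁴, so Δρ ≈ 0.4659 kg m⁻³.
N² = (g/ρ₀)·Δρ/Δz = g·(Δρ/ρ₀)/Δz = 9.81 × 4.55 × 10⁻⁴ / 59 = 7.5653 × 10⁻⁵ s⁻².
N = √(7.5653 × 10⁻⁵) = 8.6979 × 10⁻³ rad s⁻¹ → T = 2π/N = 722.38 s = 12.040 min ≈ 12.0 min.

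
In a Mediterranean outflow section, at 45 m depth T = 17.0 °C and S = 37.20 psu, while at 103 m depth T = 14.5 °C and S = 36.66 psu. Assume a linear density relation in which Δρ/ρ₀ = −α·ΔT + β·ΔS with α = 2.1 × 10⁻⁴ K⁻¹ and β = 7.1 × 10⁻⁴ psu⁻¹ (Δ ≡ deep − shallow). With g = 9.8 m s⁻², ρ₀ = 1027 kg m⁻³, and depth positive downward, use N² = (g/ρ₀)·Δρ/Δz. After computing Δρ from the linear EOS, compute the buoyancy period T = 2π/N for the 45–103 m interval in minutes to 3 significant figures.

21.4 min

ΔT = -2.5 K, ΔS = -0.54 psu (deep − shallow).
Δρ/ρ₀ = −αΔT + βΔS = 5.25 × 10⁻⁴ − 3.834 × 10⁻⁴ = 1.416 × 10⁻⁴, so Δρ ≈ 0.1454 kg m⁻³.
N² = (g/ρ₀)·Δρ/Δz = g·(Δρ/ρ₀)/Δz = 9.8 × 1.416 × 10⁻⁴ / 58 = 2.3926 × 10⁻⁵ s⁻².
N = √(2.3926 × 10⁻⁵) = 4.8914 × 10⁻³ rad s⁻¹ → T = 2π/N = 1.2845 × 10³ s = 21.408 min ≈ 21.4 min.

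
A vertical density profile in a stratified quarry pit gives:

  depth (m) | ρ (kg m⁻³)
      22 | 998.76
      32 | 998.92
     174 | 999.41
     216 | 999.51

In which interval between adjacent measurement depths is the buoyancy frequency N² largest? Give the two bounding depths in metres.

Compute the density gradient over each adjacent pair:
  22–32 m: Δρ/Δz = 0.16/10 = 0.016 kg m⁻⁴
  32–174 m: Δρ/Δz = 0.49/142 = 3.5 × 10⁻³ kg m⁻⁴
  174–216 m: Δρ/Δz = 0.10/42 = 2.4 × 10⁻³ kg m⁻⁴
The largest gradient is in the 22–32 m interval — the pycnocline.

22–32 m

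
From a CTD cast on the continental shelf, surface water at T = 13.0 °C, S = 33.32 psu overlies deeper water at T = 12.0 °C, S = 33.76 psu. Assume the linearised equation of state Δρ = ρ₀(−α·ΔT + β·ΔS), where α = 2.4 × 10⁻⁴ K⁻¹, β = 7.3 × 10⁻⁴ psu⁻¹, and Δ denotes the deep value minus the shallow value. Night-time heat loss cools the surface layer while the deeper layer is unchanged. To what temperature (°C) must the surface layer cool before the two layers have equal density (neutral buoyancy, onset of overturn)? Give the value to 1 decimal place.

10.7 °C

Neutral buoyancy requires Δρ = 0, i.e. −α(T_deep − T_surf′) + β(S_deep − S_surf) = 0.
T_surf′ = T_deep − (β/α)·ΔS = 12.0 − (7.3 × 10⁻⁴/2.4 × 10⁻⁴)·(+0.44) = 10.662 °C.
Cooling required: 13.0 − (10.662) = 2.338 °C.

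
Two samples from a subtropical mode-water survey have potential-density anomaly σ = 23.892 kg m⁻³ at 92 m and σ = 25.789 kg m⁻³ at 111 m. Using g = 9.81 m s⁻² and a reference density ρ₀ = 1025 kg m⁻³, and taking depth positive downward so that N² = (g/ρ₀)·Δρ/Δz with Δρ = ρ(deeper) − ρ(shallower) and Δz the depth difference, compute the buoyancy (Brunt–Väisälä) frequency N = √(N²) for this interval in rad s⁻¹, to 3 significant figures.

Δρ = 1025.789 − 1023.892 = 1.897 kg m⁻³ over Δz = 111 − 92 = 19 m.
N² = (9.81/1025) × (1.897/19) = 9.5556 × 10⁻⁴ s⁻².
N = √(9.5556 × 10⁻⁴) = 0.030912 rad s⁻¹ ≈ 0.0309 rad s⁻¹.

0.0309 rad s⁻¹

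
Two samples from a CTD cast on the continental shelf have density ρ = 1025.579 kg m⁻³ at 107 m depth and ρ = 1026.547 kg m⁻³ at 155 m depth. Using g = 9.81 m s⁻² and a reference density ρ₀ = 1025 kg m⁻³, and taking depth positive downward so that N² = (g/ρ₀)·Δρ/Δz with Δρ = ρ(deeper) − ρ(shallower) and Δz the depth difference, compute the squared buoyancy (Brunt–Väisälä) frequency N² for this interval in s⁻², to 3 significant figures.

1.93 × 10⁻⁴ s⁻²

Δρ = 1026.547 − 1025.579 = 0.968 kg m⁻³ over Δz = 155 − 107 = 48 m.
N² = (9.81/1025) × (0.968/48) = 1.9301 × 10⁻⁴ s⁻² ≈ 1.93 × 10⁻⁴ s⁻².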